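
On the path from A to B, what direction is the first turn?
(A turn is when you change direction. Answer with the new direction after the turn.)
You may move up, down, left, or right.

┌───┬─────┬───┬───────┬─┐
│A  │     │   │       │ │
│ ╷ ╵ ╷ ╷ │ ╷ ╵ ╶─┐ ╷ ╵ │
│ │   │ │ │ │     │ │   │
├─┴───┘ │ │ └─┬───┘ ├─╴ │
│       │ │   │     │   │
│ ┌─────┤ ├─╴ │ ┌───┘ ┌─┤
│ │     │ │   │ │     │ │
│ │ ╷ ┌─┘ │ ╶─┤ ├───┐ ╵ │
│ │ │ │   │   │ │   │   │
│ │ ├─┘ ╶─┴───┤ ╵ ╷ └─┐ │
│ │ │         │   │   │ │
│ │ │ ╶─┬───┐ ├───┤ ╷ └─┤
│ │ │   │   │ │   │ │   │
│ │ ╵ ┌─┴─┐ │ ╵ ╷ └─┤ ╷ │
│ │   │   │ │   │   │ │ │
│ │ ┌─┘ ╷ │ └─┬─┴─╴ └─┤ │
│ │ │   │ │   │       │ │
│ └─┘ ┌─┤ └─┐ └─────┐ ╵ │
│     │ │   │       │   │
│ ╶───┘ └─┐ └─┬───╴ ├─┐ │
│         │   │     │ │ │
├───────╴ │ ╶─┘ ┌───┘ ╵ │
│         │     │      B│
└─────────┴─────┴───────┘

Directions: right, down, right, up, right, right, down, down, down, down, left, down, right, right, right, down, down, right, up, right, down, right, down, right, down, right, down, down
First turn direction: down

Solution:

┌───┬─────┬───┬───────┬─┐
│A ↓│↱ → ↓│   │       │ │
│ ╷ ╵ ╷ ╷ │ ╷ ╵ ╶─┐ ╷ ╵ │
│ │↳ ↑│ │↓│ │     │ │   │
├─┴───┘ │ │ └─┬───┘ ├─╴ │
│       │↓│   │     │   │
│ ┌─────┤ ├─╴ │ ┌───┘ ┌─┤
│ │     │↓│   │ │     │ │
│ │ ╷ ┌─┘ │ ╶─┤ ├───┐ ╵ │
│ │ │ │↓ ↲│   │ │   │   │
│ │ ├─┘ ╶─┴───┤ ╵ ╷ └─┐ │
│ │ │  ↳ → → ↓│   │   │ │
│ │ │ ╶─┬───┐ ├───┤ ╷ └─┤
│ │ │   │   │↓│↱ ↓│ │   │
│ │ ╵ ┌─┴─┐ │ ╵ ╷ └─┤ ╷ │
│ │   │   │ │↳ ↑│↳ ↓│ │ │
│ │ ┌─┘ ╷ │ └─┬─┴─╴ └─┤ │
│ │ │   │ │   │    ↳ ↓│ │
│ └─┘ ┌─┤ └─┐ └─────┐ ╵ │
│     │ │   │       │↳ ↓│
│ ╶───┘ └─┐ └─┬───╴ ├─┐ │
│         │   │     │ │↓│
├───────╴ │ ╶─┘ ┌───┘ ╵ │
│         │     │      B│
└─────────┴─────┴───────┘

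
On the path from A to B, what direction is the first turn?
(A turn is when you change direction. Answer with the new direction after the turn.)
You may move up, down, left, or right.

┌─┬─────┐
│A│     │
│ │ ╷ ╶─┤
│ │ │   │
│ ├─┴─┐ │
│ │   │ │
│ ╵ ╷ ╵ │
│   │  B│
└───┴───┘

Directions: down, down, down, right, up, right, down, right
First turn direction: right

Solution:

┌─┬─────┐
│A│     │
│ │ ╷ ╶─┤
│↓│ │   │
│ ├─┴─┐ │
│↓│↱ ↓│ │
│ ╵ ╷ ╵ │
│↳ ↑│↳ B│
└───┴───┘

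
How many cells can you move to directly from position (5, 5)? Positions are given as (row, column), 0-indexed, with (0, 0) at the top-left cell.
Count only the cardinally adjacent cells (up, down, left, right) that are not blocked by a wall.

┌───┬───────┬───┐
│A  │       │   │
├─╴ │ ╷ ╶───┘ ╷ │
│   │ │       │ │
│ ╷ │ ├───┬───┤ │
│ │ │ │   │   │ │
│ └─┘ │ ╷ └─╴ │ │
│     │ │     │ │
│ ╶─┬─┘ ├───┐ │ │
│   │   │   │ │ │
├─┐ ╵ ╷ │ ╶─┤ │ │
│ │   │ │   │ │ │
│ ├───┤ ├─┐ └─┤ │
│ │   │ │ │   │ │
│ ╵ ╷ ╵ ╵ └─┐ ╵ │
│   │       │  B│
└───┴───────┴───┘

Checking passable neighbors of (5, 5):
Neighbors: (6, 5), (5, 4)
Count: 2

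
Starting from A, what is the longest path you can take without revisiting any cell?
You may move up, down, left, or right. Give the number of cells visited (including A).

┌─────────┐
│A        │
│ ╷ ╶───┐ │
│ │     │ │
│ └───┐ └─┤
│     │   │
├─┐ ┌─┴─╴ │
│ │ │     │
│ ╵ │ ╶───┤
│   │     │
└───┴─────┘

Finding longest simple path using DFS:
Start: (0, 0)
Longest path visits 13 cells
Path: A → right → down → right → right → down → right → down → left → left → down → right → right

Solution:

┌─────────┐
│A ↓      │
│ ╷ ╶───┐ │
│ │↳ → ↓│ │
│ └───┐ └─┤
│     │↳ ↓│
├─┐ ┌─┴─╴ │
│ │ │↓ ← ↲│
│ ╵ │ ╶───┤
│   │↳ → B│
└───┴─────┘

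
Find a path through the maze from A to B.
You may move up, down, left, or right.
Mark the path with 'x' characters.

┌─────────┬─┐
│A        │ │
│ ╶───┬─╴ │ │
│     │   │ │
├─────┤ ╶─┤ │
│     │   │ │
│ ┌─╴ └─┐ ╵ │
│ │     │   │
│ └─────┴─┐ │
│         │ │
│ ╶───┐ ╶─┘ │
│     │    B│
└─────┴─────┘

Finding the shortest path through the maze:
Path length: 12 steps
Directions: right → right → right → right → down → left → down → right → down → right → down → down

Solution:

┌─────────┬─┐
│A x x x x│ │
│ ╶───┬─╴ │ │
│     │x x│ │
├─────┤ ╶─┤ │
│     │x x│ │
│ ┌─╴ └─┐ ╵ │
│ │     │x x│
│ └─────┴─┐ │
│         │x│
│ ╶───┐ ╶─┘ │
│     │    B│
└─────┴─────┘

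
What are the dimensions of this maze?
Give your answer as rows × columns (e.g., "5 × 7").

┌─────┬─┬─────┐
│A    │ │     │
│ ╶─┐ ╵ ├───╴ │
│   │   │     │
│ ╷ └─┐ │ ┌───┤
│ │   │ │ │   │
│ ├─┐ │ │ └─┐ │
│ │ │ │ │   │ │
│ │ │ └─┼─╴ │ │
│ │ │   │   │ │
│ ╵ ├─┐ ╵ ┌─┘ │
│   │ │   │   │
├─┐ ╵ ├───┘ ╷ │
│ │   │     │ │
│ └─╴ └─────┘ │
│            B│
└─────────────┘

Counting the maze dimensions:
Rows (vertical): 8
Columns (horizontal): 7
Dimensions: 8 × 7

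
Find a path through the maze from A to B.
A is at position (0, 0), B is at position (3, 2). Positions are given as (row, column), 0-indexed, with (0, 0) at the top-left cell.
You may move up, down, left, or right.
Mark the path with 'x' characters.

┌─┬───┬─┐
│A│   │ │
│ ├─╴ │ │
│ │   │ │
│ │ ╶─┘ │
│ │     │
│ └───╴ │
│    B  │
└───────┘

Finding the shortest path from (0, 0) to (3, 2):
Path length: 5 steps
Directions: down → down → down → right → right

Solution:

┌─┬───┬─┐
│A│   │ │
│ ├─╴ │ │
│x│   │ │
│ │ ╶─┘ │
│x│     │
│ └───╴ │
│x x B  │
└───────┘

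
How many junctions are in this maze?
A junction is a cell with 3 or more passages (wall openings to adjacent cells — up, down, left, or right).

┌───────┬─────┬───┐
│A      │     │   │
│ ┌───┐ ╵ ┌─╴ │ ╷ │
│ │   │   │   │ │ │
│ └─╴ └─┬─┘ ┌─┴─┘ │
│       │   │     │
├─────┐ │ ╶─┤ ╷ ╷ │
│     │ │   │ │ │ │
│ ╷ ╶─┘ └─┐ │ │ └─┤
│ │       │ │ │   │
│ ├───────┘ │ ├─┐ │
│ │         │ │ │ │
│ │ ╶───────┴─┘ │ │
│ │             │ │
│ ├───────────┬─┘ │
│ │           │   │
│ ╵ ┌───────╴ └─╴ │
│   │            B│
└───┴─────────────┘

Checking each cell for number of passages:

Junctions found (3+ passages):
  (2, 2): 3 passages
  (2, 7): 3 passages
  (2, 8): 3 passages
  (3, 1): 3 passages
  (4, 3): 3 passages
  (7, 8): 3 passages
  (8, 6): 3 passages
Total junctions: 7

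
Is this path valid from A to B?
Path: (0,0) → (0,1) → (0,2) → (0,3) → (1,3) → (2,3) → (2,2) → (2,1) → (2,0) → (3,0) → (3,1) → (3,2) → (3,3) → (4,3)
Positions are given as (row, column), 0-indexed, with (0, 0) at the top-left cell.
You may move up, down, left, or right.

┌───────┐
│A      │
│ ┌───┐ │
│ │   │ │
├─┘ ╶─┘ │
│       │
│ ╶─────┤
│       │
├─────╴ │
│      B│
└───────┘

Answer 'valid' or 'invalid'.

Checking path validity:
Result: All consecutive moves are passable.

valid

Correct solution:

┌───────┐
│A → → ↓│
│ ┌───┐ │
│ │   │↓│
├─┘ ╶─┘ │
│↓ ← ← ↲│
│ ╶─────┤
│↳ → → ↓│
├─────╴ │
│      B│
└───────┘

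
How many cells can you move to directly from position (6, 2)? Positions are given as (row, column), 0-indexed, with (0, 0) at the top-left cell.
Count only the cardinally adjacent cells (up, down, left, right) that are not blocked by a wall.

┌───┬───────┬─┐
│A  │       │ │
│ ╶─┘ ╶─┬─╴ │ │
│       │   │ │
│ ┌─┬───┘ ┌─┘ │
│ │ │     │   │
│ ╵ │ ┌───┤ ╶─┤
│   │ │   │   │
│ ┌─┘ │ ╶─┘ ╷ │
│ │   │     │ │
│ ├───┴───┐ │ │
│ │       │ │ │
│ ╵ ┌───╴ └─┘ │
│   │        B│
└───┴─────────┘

Checking passable neighbors of (6, 2):
Neighbors: (6, 3)
Count: 1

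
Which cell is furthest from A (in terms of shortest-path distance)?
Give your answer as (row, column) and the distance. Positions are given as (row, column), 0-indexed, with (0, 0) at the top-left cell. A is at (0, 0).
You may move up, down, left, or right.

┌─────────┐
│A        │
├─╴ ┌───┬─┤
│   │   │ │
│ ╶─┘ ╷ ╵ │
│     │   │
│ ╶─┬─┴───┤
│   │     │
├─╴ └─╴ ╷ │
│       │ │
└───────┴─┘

Computing BFS distances from A to all cells:
Furthest cell: (4, 4)
Distance: 12 steps

Path from A to the furthest cell:

┌─────────┐
│A ↓      │
├─╴ ┌───┬─┤
│↓ ↲│   │ │
│ ╶─┘ ╷ ╵ │
│↓    │   │
│ ╶─┬─┴───┤
│↳ ↓│  ↱ ↓│
├─╴ └─╴ ╷ │
│  ↳ → ↑│B│
└───────┴─┘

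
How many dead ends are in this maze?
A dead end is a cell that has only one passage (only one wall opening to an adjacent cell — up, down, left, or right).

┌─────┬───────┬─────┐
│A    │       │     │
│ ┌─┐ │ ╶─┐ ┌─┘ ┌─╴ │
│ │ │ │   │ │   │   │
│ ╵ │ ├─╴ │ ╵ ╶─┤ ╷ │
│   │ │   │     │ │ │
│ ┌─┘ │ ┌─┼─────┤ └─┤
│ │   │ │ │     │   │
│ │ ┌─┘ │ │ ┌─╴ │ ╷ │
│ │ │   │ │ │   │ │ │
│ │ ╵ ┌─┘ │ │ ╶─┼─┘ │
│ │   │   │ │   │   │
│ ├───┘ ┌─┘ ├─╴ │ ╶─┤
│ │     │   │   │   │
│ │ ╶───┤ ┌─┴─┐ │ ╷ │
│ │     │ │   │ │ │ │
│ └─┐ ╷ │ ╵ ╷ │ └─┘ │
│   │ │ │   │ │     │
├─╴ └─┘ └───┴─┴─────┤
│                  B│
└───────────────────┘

Checking each cell for number of passages:

Dead ends found at positions:
  (0, 6)
  (1, 1)
  (2, 7)
  (2, 9)
  (3, 4)
  (4, 8)
  (6, 6)
  (7, 8)
  (8, 2)
  (8, 6)
  (9, 0)
  (9, 9)
Total dead ends: 12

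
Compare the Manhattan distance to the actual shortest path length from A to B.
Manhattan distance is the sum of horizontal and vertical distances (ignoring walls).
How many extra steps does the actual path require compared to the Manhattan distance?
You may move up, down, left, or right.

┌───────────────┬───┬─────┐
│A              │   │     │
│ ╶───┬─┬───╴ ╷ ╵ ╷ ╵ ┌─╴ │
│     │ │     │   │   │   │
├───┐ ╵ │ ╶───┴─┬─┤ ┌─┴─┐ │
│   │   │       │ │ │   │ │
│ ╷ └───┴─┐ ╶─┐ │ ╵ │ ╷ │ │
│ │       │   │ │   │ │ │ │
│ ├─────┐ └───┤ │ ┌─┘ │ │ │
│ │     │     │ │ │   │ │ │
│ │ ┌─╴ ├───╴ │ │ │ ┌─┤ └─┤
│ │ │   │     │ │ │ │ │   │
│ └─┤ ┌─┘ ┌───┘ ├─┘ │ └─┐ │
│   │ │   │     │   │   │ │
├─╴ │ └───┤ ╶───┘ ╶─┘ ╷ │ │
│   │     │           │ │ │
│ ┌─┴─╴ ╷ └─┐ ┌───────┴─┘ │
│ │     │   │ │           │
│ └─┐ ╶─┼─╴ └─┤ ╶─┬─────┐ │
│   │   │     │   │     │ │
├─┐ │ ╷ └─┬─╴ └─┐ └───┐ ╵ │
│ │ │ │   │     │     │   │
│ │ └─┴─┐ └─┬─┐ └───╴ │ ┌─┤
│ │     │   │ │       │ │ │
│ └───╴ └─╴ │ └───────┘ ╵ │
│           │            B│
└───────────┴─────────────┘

Manhattan distance: |12 - 0| + |12 - 0| = 24
Actual path length: 44
Extra steps: 44 - 24 = 20

Solution:

┌───────────────┬───┬─────┐
│A → → → → → ↓  │   │     │
│ ╶───┬─┬───╴ ╷ ╵ ╷ ╵ ┌─╴ │
│     │ │↓ ← ↲│   │   │   │
├───┐ ╵ │ ╶───┴─┬─┤ ┌─┴─┐ │
│   │   │↳ → → ↓│ │ │↱ ↓│ │
│ ╷ └───┴─┐ ╶─┐ │ ╵ │ ╷ │ │
│ │       │   │↓│   │↑│↓│ │
│ ├─────┐ └───┤ │ ┌─┘ │ │ │
│ │     │     │↓│ │↱ ↑│↓│ │
│ │ ┌─╴ ├───╴ │ │ │ ┌─┤ └─┤
│ │ │   │     │↓│ │↑│ │↳ ↓│
│ └─┤ ┌─┘ ┌───┘ ├─┘ │ └─┐ │
│   │ │   │↓ ← ↲│↱ ↑│   │↓│
├─╴ │ └───┤ ╶───┘ ╶─┘ ╷ │ │
│   │     │↳ → → ↑    │ │↓│
│ ┌─┴─╴ ╷ └─┐ ┌───────┴─┘ │
│ │     │   │ │          ↓│
│ └─┐ ╶─┼─╴ └─┤ ╶─┬─────┐ │
│   │   │     │   │     │↓│
├─┐ │ ╷ └─┬─╴ └─┐ └───┐ ╵ │
│ │ │ │   │     │     │↓ ↲│
│ │ └─┴─┐ └─┬─┐ └───╴ │ ┌─┤
│ │     │   │ │       │↓│ │
│ └───╴ └─╴ │ └───────┘ ╵ │
│           │          ↳ B│
└───────────┴─────────────┘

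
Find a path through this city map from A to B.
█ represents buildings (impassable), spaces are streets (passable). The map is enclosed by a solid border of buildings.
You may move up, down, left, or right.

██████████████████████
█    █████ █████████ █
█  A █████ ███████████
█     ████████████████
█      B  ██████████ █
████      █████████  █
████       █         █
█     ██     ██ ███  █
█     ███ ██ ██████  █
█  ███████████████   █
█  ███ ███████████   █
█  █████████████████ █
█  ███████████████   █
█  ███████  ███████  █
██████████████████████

Finding the shortest path from A to B:
Movement: cardinal only
Path length: 6 steps
Directions: down → down → right → right → right → right

Solution:

██████████████████████
█    █████ █████████ █
█  A █████ ███████████
█  ↓  ████████████████
█  ↳→→→B  ██████████ █
████      █████████  █
████       █         █
█     ██     ██ ███  █
█     ███ ██ ██████  █
█  ███████████████   █
█  ███ ███████████   █
█  █████████████████ █
█  ███████████████   █
█  ███████  ███████  █
██████████████████████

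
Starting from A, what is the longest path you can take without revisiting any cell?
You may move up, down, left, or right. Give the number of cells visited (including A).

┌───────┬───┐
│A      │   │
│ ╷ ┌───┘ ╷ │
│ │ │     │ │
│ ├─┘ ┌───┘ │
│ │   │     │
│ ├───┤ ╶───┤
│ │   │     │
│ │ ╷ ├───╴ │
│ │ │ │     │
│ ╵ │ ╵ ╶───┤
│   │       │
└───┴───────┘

Finding longest simple path using DFS:
Start: (0, 0)
Longest path visits 30 cells
Path: A → down → down → down → down → down → right → up → up → right → down → down → right → up → right → right → up → left → left → up → right → right → up → up → left → down → left → left → down → left

Solution:

┌───────┬───┐
│A      │↓ ↰│
│ ╷ ┌───┘ ╷ │
│↓│ │↓ ← ↲│↑│
│ ├─┘ ┌───┘ │
│↓│B ↲│↱ → ↑│
│ ├───┤ ╶───┤
│↓│↱ ↓│↑ ← ↰│
│ │ ╷ ├───╴ │
│↓│↑│↓│↱ → ↑│
│ ╵ │ ╵ ╶───┤
│↳ ↑│↳ ↑    │
└───┴───────┘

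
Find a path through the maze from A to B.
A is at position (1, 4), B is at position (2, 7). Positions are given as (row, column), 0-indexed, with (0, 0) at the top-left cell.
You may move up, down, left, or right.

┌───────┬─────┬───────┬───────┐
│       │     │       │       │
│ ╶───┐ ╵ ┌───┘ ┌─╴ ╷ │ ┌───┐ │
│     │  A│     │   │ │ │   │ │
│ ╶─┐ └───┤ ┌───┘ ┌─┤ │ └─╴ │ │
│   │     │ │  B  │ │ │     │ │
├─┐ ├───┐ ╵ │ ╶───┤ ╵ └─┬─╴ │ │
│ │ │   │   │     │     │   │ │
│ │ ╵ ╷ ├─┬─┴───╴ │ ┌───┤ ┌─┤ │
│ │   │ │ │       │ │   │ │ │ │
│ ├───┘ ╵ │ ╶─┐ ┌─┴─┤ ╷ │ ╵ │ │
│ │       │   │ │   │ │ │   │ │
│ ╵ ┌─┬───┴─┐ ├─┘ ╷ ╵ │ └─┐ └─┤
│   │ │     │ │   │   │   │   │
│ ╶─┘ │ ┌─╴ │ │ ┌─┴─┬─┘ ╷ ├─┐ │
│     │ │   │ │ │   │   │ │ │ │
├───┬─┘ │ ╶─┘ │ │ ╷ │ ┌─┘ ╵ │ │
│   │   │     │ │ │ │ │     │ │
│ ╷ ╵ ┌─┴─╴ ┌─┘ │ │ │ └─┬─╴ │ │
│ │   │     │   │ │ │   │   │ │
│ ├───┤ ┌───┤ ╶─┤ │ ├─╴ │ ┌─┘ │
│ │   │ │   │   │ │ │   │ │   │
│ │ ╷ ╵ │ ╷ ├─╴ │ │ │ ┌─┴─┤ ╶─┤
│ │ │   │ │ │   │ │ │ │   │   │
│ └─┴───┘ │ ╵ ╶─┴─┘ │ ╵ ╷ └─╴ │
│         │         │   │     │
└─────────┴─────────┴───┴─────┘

Finding the shortest path from (1, 4) to (2, 7):
Path length: 24 steps
Directions: left → up → left → left → left → down → right → right → down → right → right → down → right → up → up → right → right → up → right → right → down → left → down → left

Solution:

┌───────┬─────┬───────┬───────┐
│↓ ← ← ↰│     │↱ → ↓  │       │
│ ╶───┐ ╵ ┌───┘ ┌─╴ ╷ │ ┌───┐ │
│↳ → ↓│↑ A│↱ → ↑│↓ ↲│ │ │   │ │
│ ╶─┐ └───┤ ┌───┘ ┌─┤ │ └─╴ │ │
│   │↳ → ↓│↑│  B ↲│ │ │     │ │
├─┐ ├───┐ ╵ │ ╶───┤ ╵ └─┬─╴ │ │
│ │ │   │↳ ↑│     │     │   │ │
│ │ ╵ ╷ ├─┬─┴───╴ │ ┌───┤ ┌─┤ │
│ │   │ │ │       │ │   │ │ │ │
│ ├───┘ ╵ │ ╶─┐ ┌─┴─┤ ╷ │ ╵ │ │
│ │       │   │ │   │ │ │   │ │
│ ╵ ┌─┬───┴─┐ ├─┘ ╷ ╵ │ └─┐ └─┤
│   │ │     │ │   │   │   │   │
│ ╶─┘ │ ┌─╴ │ │ ┌─┴─┬─┘ ╷ ├─┐ │
│     │ │   │ │ │   │   │ │ │ │
├───┬─┘ │ ╶─┘ │ │ ╷ │ ┌─┘ ╵ │ │
│   │   │     │ │ │ │ │     │ │
│ ╷ ╵ ┌─┴─╴ ┌─┘ │ │ │ └─┬─╴ │ │
│ │   │     │   │ │ │   │   │ │
│ ├───┤ ┌───┤ ╶─┤ │ ├─╴ │ ┌─┘ │
│ │   │ │   │   │ │ │   │ │   │
│ │ ╷ ╵ │ ╷ ├─╴ │ │ │ ┌─┴─┤ ╶─┤
│ │ │   │ │ │   │ │ │ │   │   │
│ └─┴───┘ │ ╵ ╶─┴─┘ │ ╵ ╷ └─╴ │
│         │         │   │     │
└─────────┴─────────┴───┴─────┘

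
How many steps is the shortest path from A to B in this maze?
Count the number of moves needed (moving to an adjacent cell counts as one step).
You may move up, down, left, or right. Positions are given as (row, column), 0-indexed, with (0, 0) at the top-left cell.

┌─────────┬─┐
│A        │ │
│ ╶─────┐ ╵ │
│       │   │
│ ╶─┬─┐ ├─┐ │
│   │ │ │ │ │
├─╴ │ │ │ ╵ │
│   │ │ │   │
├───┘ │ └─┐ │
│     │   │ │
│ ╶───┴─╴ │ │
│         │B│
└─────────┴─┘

Using BFS to find shortest path:
Start: (0, 0), End: (5, 5)
Path found:
(0,0) → (0,1) → (0,2) → (0,3) → (0,4) → (1,4) → (1,5) → (2,5) → (3,5) → (4,5) → (5,5)
Number of steps: 10

Solution:

┌─────────┬─┐
│A → → → ↓│ │
│ ╶─────┐ ╵ │
│       │↳ ↓│
│ ╶─┬─┐ ├─┐ │
│   │ │ │ │↓│
├─╴ │ │ │ ╵ │
│   │ │ │  ↓│
├───┘ │ └─┐ │
│     │   │↓│
│ ╶───┴─╴ │ │
│         │B│
└─────────┴─┘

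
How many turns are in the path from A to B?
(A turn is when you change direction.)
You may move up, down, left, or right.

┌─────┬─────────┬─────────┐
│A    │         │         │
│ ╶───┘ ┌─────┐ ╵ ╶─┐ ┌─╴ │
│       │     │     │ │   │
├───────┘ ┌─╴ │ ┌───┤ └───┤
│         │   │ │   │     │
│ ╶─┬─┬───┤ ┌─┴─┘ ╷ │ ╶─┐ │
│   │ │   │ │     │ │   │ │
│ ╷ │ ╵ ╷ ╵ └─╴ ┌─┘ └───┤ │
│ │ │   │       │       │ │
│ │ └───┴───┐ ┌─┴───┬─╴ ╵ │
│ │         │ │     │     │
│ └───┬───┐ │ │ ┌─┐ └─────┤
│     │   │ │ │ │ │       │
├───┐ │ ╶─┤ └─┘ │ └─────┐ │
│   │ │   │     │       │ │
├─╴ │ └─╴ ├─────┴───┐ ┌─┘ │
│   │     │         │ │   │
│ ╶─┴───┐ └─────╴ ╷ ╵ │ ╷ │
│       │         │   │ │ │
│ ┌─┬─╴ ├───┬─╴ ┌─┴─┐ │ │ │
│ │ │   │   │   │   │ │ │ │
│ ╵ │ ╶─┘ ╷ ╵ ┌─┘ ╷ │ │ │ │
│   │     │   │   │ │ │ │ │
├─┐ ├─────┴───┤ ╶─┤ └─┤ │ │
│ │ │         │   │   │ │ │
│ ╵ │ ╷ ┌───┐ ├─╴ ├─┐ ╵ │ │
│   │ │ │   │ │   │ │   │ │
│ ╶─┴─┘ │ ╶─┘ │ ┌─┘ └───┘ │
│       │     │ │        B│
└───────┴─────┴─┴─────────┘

Directions: down, right, right, right, up, right, right, right, right, down, right, up, right, right, down, down, right, right, down, down, down, left, up, left, left, up, up, left, down, left, down, left, left, up, up, right, up, left, left, down, left, left, left, left, down, right, down, down, right, right, right, right, down, down, right, right, up, up, right, right, down, right, right, right, down, down, down, down, down, down, down, down
Number of turns: 36

Solution:

┌─────┬─────────┬─────────┐
│A    │↱ → → → ↓│↱ → ↓    │
│ ╶───┘ ┌─────┐ ╵ ╶─┐ ┌─╴ │
│↳ → → ↑│↓ ← ↰│↳ ↑  │↓│   │
├───────┘ ┌─╴ │ ┌───┤ └───┤
│↓ ← ← ← ↲│↱ ↑│ │↓ ↰│↳ → ↓│
│ ╶─┬─┬───┤ ┌─┴─┘ ╷ │ ╶─┐ │
│↳ ↓│ │   │↑│  ↓ ↲│↑│   │↓│
│ ╷ │ ╵ ╷ ╵ └─╴ ┌─┘ └───┤ │
│ │↓│   │  ↑ ← ↲│  ↑ ← ↰│↓│
│ │ └───┴───┐ ┌─┴───┬─╴ ╵ │
│ │↳ → → → ↓│ │↱ → ↓│  ↑ ↲│
│ └───┬───┐ │ │ ┌─┐ └─────┤
│     │   │↓│ │↑│ │↳ → → ↓│
├───┐ │ ╶─┤ └─┘ │ └─────┐ │
│   │ │   │↳ → ↑│       │↓│
├─╴ │ └─╴ ├─────┴───┐ ┌─┘ │
│   │     │         │ │  ↓│
│ ╶─┴───┐ └─────╴ ╷ ╵ │ ╷ │
│       │         │   │ │↓│
│ ┌─┬─╴ ├───┬─╴ ┌─┴─┐ │ │ │
│ │ │   │   │   │   │ │ │↓│
│ ╵ │ ╶─┘ ╷ ╵ ┌─┘ ╷ │ │ │ │
│   │     │   │   │ │ │ │↓│
├─┐ ├─────┴───┤ ╶─┤ └─┤ │ │
│ │ │         │   │   │ │↓│
│ ╵ │ ╷ ┌───┐ ├─╴ ├─┐ ╵ │ │
│   │ │ │   │ │   │ │   │↓│
│ ╶─┴─┘ │ ╶─┘ │ ┌─┘ └───┘ │
│       │     │ │        B│
└───────┴─────┴─┴─────────┘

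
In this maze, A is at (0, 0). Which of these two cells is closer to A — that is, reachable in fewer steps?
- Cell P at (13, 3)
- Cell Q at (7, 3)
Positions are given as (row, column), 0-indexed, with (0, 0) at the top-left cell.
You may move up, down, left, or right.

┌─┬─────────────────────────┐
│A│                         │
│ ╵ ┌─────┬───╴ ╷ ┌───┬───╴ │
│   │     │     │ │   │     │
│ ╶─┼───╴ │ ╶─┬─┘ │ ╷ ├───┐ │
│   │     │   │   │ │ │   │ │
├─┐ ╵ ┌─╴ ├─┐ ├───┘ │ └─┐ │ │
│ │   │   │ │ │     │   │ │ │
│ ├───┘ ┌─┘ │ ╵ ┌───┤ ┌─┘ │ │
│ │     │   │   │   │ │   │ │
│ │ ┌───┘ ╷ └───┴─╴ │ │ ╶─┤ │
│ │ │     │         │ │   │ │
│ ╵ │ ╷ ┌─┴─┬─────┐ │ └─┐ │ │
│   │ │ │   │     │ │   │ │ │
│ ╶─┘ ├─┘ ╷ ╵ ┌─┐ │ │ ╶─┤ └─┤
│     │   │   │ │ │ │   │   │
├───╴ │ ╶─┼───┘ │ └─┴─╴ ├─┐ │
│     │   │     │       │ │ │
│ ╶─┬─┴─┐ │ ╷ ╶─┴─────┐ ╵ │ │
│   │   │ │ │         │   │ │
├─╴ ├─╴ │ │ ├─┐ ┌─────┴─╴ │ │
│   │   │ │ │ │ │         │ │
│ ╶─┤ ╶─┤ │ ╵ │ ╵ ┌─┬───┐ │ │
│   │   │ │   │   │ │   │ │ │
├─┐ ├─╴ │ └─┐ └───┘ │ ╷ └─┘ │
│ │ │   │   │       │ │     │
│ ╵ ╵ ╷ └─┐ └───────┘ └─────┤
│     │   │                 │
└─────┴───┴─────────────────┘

Shortest path A → P at (13, 3): 34 steps
Shortest path A → Q at (7, 3): 44 steps

P is closer (34 steps vs 44 steps).

Path to P:

┌─┬─────────────────────────┐
│A│                         │
│ ╵ ┌─────┬───╴ ╷ ┌───┬───╴ │
│↓  │     │     │ │   │     │
│ ╶─┼───╴ │ ╶─┬─┘ │ ╷ ├───┐ │
│↳ ↓│↱ → ↓│   │   │ │ │   │ │
├─┐ ╵ ┌─╴ ├─┐ ├───┘ │ └─┐ │ │
│ │↳ ↑│↓ ↲│ │ │     │   │ │ │
│ ├───┘ ┌─┘ │ ╵ ┌───┤ ┌─┘ │ │
│ │↓ ← ↲│   │   │   │ │   │ │
│ │ ┌───┘ ╷ └───┴─╴ │ │ ╶─┤ │
│ │↓│     │         │ │   │ │
│ ╵ │ ╷ ┌─┴─┬─────┐ │ └─┐ │ │
│↓ ↲│ │ │   │     │ │   │ │ │
│ ╶─┘ ├─┘ ╷ ╵ ┌─┐ │ │ ╶─┤ └─┤
│↳ → ↓│   │   │ │ │ │   │   │
├───╴ │ ╶─┼───┘ │ └─┴─╴ ├─┐ │
│↓ ← ↲│   │     │       │ │ │
│ ╶─┬─┴─┐ │ ╷ ╶─┴─────┐ ╵ │ │
│↳ ↓│   │ │ │         │   │ │
├─╴ ├─╴ │ │ ├─┐ ┌─────┴─╴ │ │
│↓ ↲│   │ │ │ │ │         │ │
│ ╶─┤ ╶─┤ │ ╵ │ ╵ ┌─┬───┐ │ │
│↳ ↓│   │ │   │   │ │   │ │ │
├─┐ ├─╴ │ └─┐ └───┘ │ ╷ └─┘ │
│ │↓│↱ ↓│   │       │ │     │
│ ╵ ╵ ╷ └─┐ └───────┘ └─────┤
│  ↳ ↑│P  │                 │
└─────┴───┴─────────────────┘

Path to Q:

┌─┬─────────────────────────┐
│A│↱ → → → → → ↓            │
│ ╵ ┌─────┬───╴ ╷ ┌───┬───╴ │
│↳ ↑│     │↓ ← ↲│ │↱ ↓│     │
│ ╶─┼───╴ │ ╶─┬─┘ │ ╷ ├───┐ │
│   │     │↳ ↓│   │↑│↓│   │ │
├─┐ ╵ ┌─╴ ├─┐ ├───┘ │ └─┐ │ │
│ │   │   │ │↓│↱ → ↑│↓  │ │ │
│ ├───┘ ┌─┘ │ ╵ ┌───┤ ┌─┘ │ │
│ │     │   │↳ ↑│   │↓│   │ │
│ │ ┌───┘ ╷ └───┴─╴ │ │ ╶─┤ │
│ │ │     │         │↓│   │ │
│ ╵ │ ╷ ┌─┴─┬─────┐ │ └─┐ │ │
│   │ │ │↓ ↰│↓ ← ↰│ │↓  │ │ │
│ ╶─┘ ├─┘ ╷ ╵ ┌─┐ │ │ ╶─┤ └─┤
│     │Q ↲│↑ ↲│ │↑│ │↳ ↓│   │
├───╴ │ ╶─┼───┘ │ └─┴─╴ ├─┐ │
│     │   │     │↑ ← ← ↲│ │ │
│ ╶─┬─┴─┐ │ ╷ ╶─┴─────┐ ╵ │ │
│   │   │ │ │         │   │ │
├─╴ ├─╴ │ │ ├─┐ ┌─────┴─╴ │ │
│   │   │ │ │ │ │         │ │
│ ╶─┤ ╶─┤ │ ╵ │ ╵ ┌─┬───┐ │ │
│   │   │ │   │   │ │   │ │ │
├─┐ ├─╴ │ └─┐ └───┘ │ ╷ └─┘ │
│ │ │   │   │       │ │     │
│ ╵ ╵ ╷ └─┐ └───────┘ └─────┤
│     │   │                 │
└─────┴───┴─────────────────┘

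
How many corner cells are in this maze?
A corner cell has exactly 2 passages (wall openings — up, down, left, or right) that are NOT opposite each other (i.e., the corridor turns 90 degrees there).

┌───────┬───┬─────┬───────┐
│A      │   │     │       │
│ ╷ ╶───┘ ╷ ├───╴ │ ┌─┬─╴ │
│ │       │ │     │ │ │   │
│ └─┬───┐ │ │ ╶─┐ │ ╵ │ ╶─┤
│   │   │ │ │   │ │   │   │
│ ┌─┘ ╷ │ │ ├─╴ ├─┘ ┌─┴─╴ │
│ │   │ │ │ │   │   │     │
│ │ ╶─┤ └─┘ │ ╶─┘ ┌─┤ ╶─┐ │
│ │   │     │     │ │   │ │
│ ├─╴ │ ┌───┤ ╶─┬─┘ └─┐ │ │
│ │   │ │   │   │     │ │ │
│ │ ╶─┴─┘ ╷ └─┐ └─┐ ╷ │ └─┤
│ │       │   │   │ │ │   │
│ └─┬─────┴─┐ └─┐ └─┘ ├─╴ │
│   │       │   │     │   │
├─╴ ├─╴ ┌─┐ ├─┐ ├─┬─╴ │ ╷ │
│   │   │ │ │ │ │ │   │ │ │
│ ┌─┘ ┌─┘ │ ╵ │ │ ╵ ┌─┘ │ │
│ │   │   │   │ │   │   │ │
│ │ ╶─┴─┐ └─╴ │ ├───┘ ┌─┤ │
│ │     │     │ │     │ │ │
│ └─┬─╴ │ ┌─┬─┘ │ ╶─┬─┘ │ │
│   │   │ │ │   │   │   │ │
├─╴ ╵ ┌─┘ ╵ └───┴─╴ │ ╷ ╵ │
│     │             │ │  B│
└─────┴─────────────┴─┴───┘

Counting corner cells (2 non-opposite passages):
Total corners: 82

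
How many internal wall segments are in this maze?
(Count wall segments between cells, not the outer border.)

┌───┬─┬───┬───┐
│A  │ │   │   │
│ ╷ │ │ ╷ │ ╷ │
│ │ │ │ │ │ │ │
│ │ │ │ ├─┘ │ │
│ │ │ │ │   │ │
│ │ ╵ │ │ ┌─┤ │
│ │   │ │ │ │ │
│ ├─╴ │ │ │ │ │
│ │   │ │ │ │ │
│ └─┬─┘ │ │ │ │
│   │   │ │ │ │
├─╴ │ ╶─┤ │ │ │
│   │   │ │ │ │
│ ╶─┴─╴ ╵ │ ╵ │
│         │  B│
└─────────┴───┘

Counting internal wall segments:
Total internal walls: 42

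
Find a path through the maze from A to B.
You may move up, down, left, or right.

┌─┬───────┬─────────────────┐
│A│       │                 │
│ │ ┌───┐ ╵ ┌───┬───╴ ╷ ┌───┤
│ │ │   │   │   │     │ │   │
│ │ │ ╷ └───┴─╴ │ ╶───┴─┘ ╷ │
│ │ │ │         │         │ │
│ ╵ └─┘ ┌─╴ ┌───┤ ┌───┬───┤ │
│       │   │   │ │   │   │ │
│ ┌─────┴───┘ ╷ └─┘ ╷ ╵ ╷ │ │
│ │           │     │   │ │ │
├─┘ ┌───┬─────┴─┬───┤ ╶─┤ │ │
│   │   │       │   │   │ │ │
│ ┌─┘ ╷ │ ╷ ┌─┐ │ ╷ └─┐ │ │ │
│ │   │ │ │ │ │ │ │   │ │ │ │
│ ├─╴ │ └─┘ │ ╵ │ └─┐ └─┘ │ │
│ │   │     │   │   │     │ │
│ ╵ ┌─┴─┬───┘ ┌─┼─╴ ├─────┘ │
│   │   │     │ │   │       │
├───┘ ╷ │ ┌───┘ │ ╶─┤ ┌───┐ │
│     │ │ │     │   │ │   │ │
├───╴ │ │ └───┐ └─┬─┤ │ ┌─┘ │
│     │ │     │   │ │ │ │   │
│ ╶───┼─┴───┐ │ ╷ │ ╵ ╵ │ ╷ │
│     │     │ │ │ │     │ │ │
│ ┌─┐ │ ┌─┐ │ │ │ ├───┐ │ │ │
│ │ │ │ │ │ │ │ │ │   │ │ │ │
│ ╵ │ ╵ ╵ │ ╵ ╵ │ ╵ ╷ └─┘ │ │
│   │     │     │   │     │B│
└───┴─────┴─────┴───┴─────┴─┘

Finding the shortest path through the maze:
Path length: 40 steps
Directions: down → down → down → right → up → up → up → right → right → right → down → right → up → right → right → right → right → right → down → left → left → down → right → right → right → right → up → right → down → down → down → down → down → down → down → down → down → down → down → down

Solution:

┌─┬───────┬─────────────────┐
│A│↱ → → ↓│↱ → → → → ↓      │
│ │ ┌───┐ ╵ ┌───┬───╴ ╷ ┌───┤
│↓│↑│   │↳ ↑│   │↓ ← ↲│ │↱ ↓│
│ │ │ ╷ └───┴─╴ │ ╶───┴─┘ ╷ │
│↓│↑│ │         │↳ → → → ↑│↓│
│ ╵ └─┘ ┌─╴ ┌───┤ ┌───┬───┤ │
│↳ ↑    │   │   │ │   │   │↓│
│ ┌─────┴───┘ ╷ └─┘ ╷ ╵ ╷ │ │
│ │           │     │   │ │↓│
├─┘ ┌───┬─────┴─┬───┤ ╶─┤ │ │
│   │   │       │   │   │ │↓│
│ ┌─┘ ╷ │ ╷ ┌─┐ │ ╷ └─┐ │ │ │
│ │   │ │ │ │ │ │ │   │ │ │↓│
│ ├─╴ │ └─┘ │ ╵ │ └─┐ └─┘ │ │
│ │   │     │   │   │     │↓│
│ ╵ ┌─┴─┬───┘ ┌─┼─╴ ├─────┘ │
│   │   │     │ │   │      ↓│
├───┘ ╷ │ ┌───┘ │ ╶─┤ ┌───┐ │
│     │ │ │     │   │ │   │↓│
├───╴ │ │ └───┐ └─┬─┤ │ ┌─┘ │
│     │ │     │   │ │ │ │  ↓│
│ ╶───┼─┴───┐ │ ╷ │ ╵ ╵ │ ╷ │
│     │     │ │ │ │     │ │↓│
│ ┌─┐ │ ┌─┐ │ │ │ ├───┐ │ │ │
│ │ │ │ │ │ │ │ │ │   │ │ │↓│
│ ╵ │ ╵ ╵ │ ╵ ╵ │ ╵ ╷ └─┘ │ │
│   │     │     │   │     │B│
└───┴─────┴─────┴───┴─────┴─┘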